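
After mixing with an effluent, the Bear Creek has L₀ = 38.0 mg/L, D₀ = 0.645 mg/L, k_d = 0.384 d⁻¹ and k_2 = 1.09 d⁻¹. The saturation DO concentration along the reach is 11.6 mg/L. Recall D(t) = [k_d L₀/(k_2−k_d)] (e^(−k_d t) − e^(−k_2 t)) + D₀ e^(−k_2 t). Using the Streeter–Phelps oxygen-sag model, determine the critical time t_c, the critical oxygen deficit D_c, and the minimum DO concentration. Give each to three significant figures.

t_c ≈ 1.43 d; D_c ≈ 7.72 mg/L; min DO ≈ 3.88 mg/L

With k_2/k_d = 2.839 and 1 − D₀(k_2−k_d)/(k_d L₀) = 0.9688,
t_c = ln(2.839 × 0.9688) / (1.09 − 0.384) = ln(2.750) / 0.7060 = 1.012/0.7060 = 1.433 d.
L(t_c) = L₀ e^(−k_d t_c) = 38.0 × 0.5768 = 21.92 mg/L, and at the critical point k_2 D_c = k_d L, so D_c = (0.384/1.09) × 21.92 = 7.722 mg/L.
Minimum DO = C_s − D_c = 11.6 − 7.722 = 3.878 mg/L.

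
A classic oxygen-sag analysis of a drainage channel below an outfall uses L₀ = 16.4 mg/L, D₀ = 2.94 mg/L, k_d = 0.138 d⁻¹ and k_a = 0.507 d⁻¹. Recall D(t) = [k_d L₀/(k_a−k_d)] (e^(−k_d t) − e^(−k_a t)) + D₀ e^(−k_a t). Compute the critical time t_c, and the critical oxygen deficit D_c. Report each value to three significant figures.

t_c ≈ 1.76 d; D_c ≈ 3.50 mg/L

With k_a/k_d = 3.674 and 1 − D₀(k_a−k_d)/(k_d L₀) = 0.5207,
t_c = ln(3.674 × 0.5207) / (0.507 − 0.138) = ln(1.913) / 0.3690 = 0.6486/0.3690 = 1.758 d.
D_c = (k_d/k_a) L₀ e^(−k_d t_c) = (0.138/0.507) × 16.4 × e^(−0.138×1.758) = 0.2722 × 16.4 × 0.7846 = 3.502 mg/L.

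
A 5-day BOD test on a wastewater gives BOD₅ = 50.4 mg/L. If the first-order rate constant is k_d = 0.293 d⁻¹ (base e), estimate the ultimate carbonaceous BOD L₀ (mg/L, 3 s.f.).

L₀ ≈ 65.5 mg/L

BOD₅ = L₀(1 − e^(−5k_d)) ⇒ L₀ = BOD₅ / (1 − e^(−5×0.293))
= 50.4 / (1 − 0.2311) = 50.4 / 0.7689 = 65.55 mg/L.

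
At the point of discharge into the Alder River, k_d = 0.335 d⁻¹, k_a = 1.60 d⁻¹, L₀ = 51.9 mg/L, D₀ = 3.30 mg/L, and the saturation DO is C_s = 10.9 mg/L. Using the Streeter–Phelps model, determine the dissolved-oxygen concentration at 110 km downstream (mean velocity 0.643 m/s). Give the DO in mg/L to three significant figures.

Travel time t = x/v = 110 km / (0.643 m/s) = 110000 m / 0.643 m/s = 171100 s = 1.980 d.
k_d L₀/(k_a−k_d) = 0.335×51.9/(1.60−0.335) = 17.39/1.265 = 13.74 mg/L.
e^(−k_d t) = e^(−0.335×1.980) = 0.5151; e^(−k_a t) = e^(−1.60×1.980) = 0.04209.
D = 13.74 × (0.5151 − 0.04209) + 3.30 × 0.04209 = 6.502 + 0.1389 = 6.641 mg/L.
DO = C_s − D = 10.9 − 6.641 = 4.259 mg/L.

DO ≈ 4.26 mg/L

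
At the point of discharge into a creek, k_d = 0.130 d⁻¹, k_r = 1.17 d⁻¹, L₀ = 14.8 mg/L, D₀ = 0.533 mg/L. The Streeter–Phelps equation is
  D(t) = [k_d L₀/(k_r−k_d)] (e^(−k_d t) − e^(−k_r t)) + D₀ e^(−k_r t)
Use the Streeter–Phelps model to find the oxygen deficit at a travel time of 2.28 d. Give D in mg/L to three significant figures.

D ≈ 1.28 mg/L

k_d L₀/(k_r−k_d) = 0.130×14.8/(1.17−0.130) = 1.924/1.040 = 1.850 mg/L.
e^(−k_d t) = e^(−0.130×2.280) = 0.7435; e^(−k_r t) = e^(−1.17×2.280) = 0.06942.
D = 1.850 × (0.7435 − 0.06942) + 0.533 × 0.06942 = 1.247 + 0.03700 = 1.284 mg/L.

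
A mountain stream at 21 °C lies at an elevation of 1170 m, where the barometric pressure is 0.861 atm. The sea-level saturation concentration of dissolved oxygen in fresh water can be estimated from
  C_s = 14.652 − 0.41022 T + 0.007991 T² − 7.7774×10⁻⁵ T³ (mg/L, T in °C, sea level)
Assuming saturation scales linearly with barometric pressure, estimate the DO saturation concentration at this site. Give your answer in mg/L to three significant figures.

C_s ≈ 7.61 mg/L

At sea level: C_s = 14.652 − 0.41022×21 + 0.007991×21² − 7.7774×10⁻⁵×21³ = 8.841 mg/L.
Pressure correction: C_s' = 8.841 × 0.861 = 7.612 mg/L.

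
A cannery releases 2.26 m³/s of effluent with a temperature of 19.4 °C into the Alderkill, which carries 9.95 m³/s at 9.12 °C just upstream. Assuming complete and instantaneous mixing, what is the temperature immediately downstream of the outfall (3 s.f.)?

11.0 °C

Flow-weighted mixing: C = (Q_r C_r + Q_w C_w)/(Q_r + Q_w)
= (9.95×9.12 + 2.26×19.4)/(9.95 + 2.26) = 134.6/12.21 = 11.02 °C.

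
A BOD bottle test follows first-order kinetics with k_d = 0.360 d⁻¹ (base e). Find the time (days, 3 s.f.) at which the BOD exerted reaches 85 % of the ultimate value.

y/L₀ = 1 − e^(−k_d t) = 0.85 ⇒ e^(−k_d t) = 0.150
t = −ln(0.150) / 0.360 = 1.897 / 0.360 = 5.270 d.

t ≈ 5.27 d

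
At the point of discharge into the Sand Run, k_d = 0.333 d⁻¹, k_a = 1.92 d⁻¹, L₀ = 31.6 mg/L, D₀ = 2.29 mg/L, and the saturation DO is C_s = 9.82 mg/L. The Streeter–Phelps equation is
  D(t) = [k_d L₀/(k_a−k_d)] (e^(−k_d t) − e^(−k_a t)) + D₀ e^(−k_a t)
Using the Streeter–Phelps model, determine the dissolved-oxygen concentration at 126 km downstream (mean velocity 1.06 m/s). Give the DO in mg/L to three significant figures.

Travel time t = x/v = 126 km / (1.06 m/s) = 126000 m / 1.06 m/s = 118900 s = 1.376 d.
k_d L₀/(k_a−k_d) = 0.333×31.6/(1.92−0.333) = 10.52/1.587 = 6.631 mg/L.
e^(−k_d t) = e^(−0.333×1.376) = 0.6325; e^(−k_a t) = e^(−1.92×1.376) = 0.07125.
D = 6.631 × (0.6325 − 0.07125) + 2.29 × 0.07125 = 3.721 + 0.1632 = 3.884 mg/L.
DO = C_s − D = 9.82 − 3.884 = 5.936 mg/L.

DO ≈ 5.94 mg/L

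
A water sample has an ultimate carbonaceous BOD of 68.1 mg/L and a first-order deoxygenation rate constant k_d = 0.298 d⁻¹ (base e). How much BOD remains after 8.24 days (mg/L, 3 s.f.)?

L ≈ 5.84 mg/L

L_t = L₀ e^(−k_d t) = 68.1 × e^(−0.298×8.24) = 68.1 × 0.08582 = 5.844 mg/L.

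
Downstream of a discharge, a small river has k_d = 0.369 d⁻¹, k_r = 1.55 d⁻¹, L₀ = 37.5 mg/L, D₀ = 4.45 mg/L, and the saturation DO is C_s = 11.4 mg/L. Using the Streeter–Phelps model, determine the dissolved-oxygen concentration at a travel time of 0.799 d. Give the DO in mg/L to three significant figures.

DO ≈ 4.78 mg/L

k_d L₀/(k_r−k_d) = 0.369×37.5/(1.55−0.369) = 13.84/1.181 = 11.72 mg/L.
e^(−k_d t) = e^(−0.369×0.7990) = 0.7447; e^(−k_r t) = e^(−1.55×0.7990) = 0.2898.
D = 11.72 × (0.7447 − 0.2898) + 4.45 × 0.2898 = 5.329 + 1.290 = 6.619 mg/L.
DO = C_s − D = 11.4 − 6.619 = 4.781 mg/L.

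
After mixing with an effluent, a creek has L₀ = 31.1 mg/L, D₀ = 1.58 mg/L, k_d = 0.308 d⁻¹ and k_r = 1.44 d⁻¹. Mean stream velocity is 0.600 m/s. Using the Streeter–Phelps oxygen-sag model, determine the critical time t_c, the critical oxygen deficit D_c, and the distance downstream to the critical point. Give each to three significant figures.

t_c ≈ 1.18 d; D_c ≈ 4.63 mg/L; x_c ≈ 61.2 km

With k_r/k_d = 4.675 and 1 − D₀(k_r−k_d)/(k_d L₀) = 0.8133,
t_c = ln(4.675 × 0.8133) / (1.44 − 0.308) = ln(3.802) / 1.132 = 1.336/1.132 = 1.180 d.
L(t_c) = L₀ e^(−k_d t_c) = 31.1 × 0.6953 = 21.62 mg/L, and at the critical point k_r D_c = k_d L, so D_c = (0.308/1.44) × 21.62 = 4.625 mg/L.
x_c = v t_c = 0.600 m/s × 1.180 d × 86400 s/d = 61160 m ≈ 61.2 km.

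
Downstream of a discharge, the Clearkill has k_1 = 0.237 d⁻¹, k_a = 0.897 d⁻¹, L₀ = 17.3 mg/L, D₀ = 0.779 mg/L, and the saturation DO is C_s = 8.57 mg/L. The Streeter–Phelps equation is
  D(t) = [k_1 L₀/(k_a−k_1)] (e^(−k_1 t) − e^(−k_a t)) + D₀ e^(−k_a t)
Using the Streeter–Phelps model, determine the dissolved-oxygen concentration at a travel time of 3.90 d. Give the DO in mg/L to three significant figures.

k_1 L₀/(k_a−k_1) = 0.237×17.3/(0.897−0.237) = 4.100/0.6600 = 6.212 mg/L.
e^(−k_1 t) = e^(−0.237×3.900) = 0.3968; e^(−k_a t) = e^(−0.897×3.900) = 0.03025.
D = 6.212 × (0.3968 − 0.03025) + 0.779 × 0.03025 = 2.277 + 0.02356 = 2.301 mg/L.
DO = C_s − D = 8.57 − 2.301 = 6.269 mg/L.

DO ≈ 6.27 mg/L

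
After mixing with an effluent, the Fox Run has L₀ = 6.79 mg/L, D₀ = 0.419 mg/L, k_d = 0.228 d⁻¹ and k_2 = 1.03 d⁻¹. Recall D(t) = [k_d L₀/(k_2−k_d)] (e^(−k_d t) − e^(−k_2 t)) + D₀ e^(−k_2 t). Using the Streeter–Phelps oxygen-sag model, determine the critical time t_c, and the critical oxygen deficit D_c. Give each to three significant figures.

With k_2/k_d = 4.518 and 1 − D₀(k_2−k_d)/(k_d L₀) = 0.7829,
t_c = ln(4.518 × 0.7829) / (1.03 − 0.228) = ln(3.537) / 0.8020 = 1.263/0.8020 = 1.575 d.
D_c = (k_d/k_2) L₀ e^(−k_d t_c) = (0.228/1.03) × 6.79 × e^(−0.228×1.575) = 0.2214 × 6.79 × 0.6983 = 1.050 mg/L.

t_c ≈ 1.58 d; D_c ≈ 1.05 mg/L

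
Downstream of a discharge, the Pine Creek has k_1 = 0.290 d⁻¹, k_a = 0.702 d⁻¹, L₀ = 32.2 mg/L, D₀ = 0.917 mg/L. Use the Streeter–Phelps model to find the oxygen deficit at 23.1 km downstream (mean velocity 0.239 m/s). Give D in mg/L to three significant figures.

Travel time t = x/v = 23.1 km / (0.239 m/s) = 23100 m / 0.239 m/s = 96650 s = 1.119 d.
k_1 L₀/(k_a−k_1) = 0.290×32.2/(0.702−0.290) = 9.338/0.4120 = 22.67 mg/L.
e^(−k_1 t) = e^(−0.290×1.119) = 0.7230; e^(−k_a t) = e^(−0.702×1.119) = 0.4560.
D = 22.67 × (0.7230 − 0.4560) + 0.917 × 0.4560 = 6.051 + 0.4181 = 6.469 mg/L.

D ≈ 6.47 mg/L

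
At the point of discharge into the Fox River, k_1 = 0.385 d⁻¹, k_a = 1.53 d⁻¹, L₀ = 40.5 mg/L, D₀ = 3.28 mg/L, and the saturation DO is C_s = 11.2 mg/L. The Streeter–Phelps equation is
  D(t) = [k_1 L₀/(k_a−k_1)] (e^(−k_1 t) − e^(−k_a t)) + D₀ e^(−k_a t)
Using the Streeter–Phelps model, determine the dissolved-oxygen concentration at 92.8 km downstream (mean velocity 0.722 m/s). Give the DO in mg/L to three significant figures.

DO ≈ 4.58 mg/L

Travel time t = x/v = 92.8 km / (0.722 m/s) = 92800 m / 0.722 m/s = 128500 s = 1.488 d.
k_1 L₀/(k_a−k_1) = 0.385×40.5/(1.53−0.385) = 15.59/1.145 = 13.62 mg/L.
e^(−k_1 t) = e^(−0.385×1.488) = 0.5640; e^(−k_a t) = e^(−1.53×1.488) = 0.1027.
D = 13.62 × (0.5640 − 0.1027) + 3.28 × 0.1027 = 6.282 + 0.3368 = 6.619 mg/L.
DO = C_s − D = 11.2 − 6.619 = 4.581 mg/L.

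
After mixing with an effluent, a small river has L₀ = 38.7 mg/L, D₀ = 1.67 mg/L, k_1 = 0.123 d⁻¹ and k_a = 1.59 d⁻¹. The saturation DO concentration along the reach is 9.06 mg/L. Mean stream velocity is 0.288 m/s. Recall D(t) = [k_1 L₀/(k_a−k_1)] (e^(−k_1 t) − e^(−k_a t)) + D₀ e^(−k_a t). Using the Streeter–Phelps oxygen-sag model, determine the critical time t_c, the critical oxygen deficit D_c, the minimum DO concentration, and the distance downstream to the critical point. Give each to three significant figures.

t_c ≈ 1.25 d; D_c ≈ 2.57 mg/L; min DO ≈ 6.49 mg/L; x_c ≈ 31.1 km

At the critical point dD/dt = 0, so k_1 L₀ e^(−k_1 t) = k_a D. Substituting D(t) from the Streeter–Phelps equation and solving for t gives
t_c = ln[(k_a/k_1)(1 − D₀(k_a−k_1)/(k_1 L₀))] / (k_a−k_1).
Here k_a−k_1 = 1.467 d⁻¹ and 1 − D₀(k_a−k_1)/(k_1 L₀) = 1 − 1.67×1.467/(0.123×38.7) = 0.4853, so
t_c = ln(12.93 × 0.4853) / 1.467 = 1.836 / 1.467 = 1.252 d.
D_c = (k_1/k_a) L₀ e^(−k_1 t_c) = (0.123/1.59) × 38.7 × e^(−0.123×1.252) = 0.07736 × 38.7 × 0.8573 = 2.567 mg/L.
Minimum DO = C_s − D_c = 9.06 − 2.567 = 6.493 mg/L.
x_c = v t_c = 0.288 m/s × 1.252 d × 86400 s/d = 31150 m ≈ 31.1 km.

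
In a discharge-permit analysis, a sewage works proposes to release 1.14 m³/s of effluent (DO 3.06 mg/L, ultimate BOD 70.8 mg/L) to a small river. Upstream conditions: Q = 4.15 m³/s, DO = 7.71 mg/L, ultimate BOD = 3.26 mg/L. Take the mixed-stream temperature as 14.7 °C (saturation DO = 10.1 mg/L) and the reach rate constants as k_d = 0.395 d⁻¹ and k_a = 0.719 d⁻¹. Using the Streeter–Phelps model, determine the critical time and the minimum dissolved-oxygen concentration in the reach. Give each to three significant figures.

Mixed DO = (4.15×7.71 + 1.14×3.06)/(4.15+1.14) = 35.48/5.290 = 6.708 mg/L.
Mixed L₀ = (4.15×3.26 + 1.14×70.8)/(5.290) = 94.24/5.290 = 17.81 mg/L.
Initial deficit D₀ = C_s − DO₀ = 10.1 − 6.708 = 3.392 mg/L.
t_c = (1/0.3240) ln[(0.719/0.395)(1 − 3.392×0.3240/(0.395×17.81))] = 3.086 × ln(1.536) = 1.325 d.
D_c = (0.395/0.719) × 17.81 × e^(−0.395×1.325) = 0.5494 × 17.81 × 0.5926 = 5.800 mg/L.
Minimum DO = 10.1 − 5.800 = 4.300 mg/L.

t_c ≈ 1.32 d; minimum DO ≈ 4.30 mg/L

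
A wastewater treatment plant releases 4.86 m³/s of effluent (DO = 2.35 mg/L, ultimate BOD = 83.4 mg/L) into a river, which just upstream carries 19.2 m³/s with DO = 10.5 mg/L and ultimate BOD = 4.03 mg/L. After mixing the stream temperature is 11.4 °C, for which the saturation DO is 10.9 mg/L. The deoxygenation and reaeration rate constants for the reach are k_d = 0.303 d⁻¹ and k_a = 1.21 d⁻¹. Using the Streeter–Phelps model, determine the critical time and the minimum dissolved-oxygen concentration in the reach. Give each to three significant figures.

t_c ≈ 1.12 d; minimum DO ≈ 7.33 mg/L

Mixed DO = (19.2×10.5 + 4.86×2.35)/(19.2+4.86) = 213.0/24.06 = 8.854 mg/L.
Mixed L₀ = (19.2×4.03 + 4.86×83.4)/(24.06) = 482.7/24.06 = 20.06 mg/L.
Initial deficit D₀ = C_s − DO₀ = 10.9 − 8.854 = 2.046 mg/L.
t_c = (1/0.9070) ln[(1.21/0.303)(1 − 2.046×0.9070/(0.303×20.06))] = 1.103 × ln(2.774) = 1.125 d.
D_c = (0.303/1.21) × 20.06 × e^(−0.303×1.125) = 0.2504 × 20.06 × 0.7112 = 3.573 mg/L.
Minimum DO = 10.9 − 3.573 = 7.327 mg/L.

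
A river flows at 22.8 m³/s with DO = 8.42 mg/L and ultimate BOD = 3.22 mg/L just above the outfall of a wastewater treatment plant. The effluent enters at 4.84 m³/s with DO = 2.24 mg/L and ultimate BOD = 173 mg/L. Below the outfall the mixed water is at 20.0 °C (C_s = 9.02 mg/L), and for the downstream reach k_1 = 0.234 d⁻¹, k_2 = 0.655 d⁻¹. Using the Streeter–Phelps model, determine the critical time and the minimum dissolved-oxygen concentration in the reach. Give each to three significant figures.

Mixed DO = (22.8×8.42 + 4.84×2.24)/(22.8+4.84) = 202.8/27.64 = 7.338 mg/L.
Mixed L₀ = (22.8×3.22 + 4.84×173)/(27.64) = 910.7/27.64 = 32.95 mg/L.
Initial deficit D₀ = C_s − DO₀ = 9.02 − 7.338 = 1.682 mg/L.
t_c = (1/0.4210) ln[(0.655/0.234)(1 − 1.682×0.4210/(0.234×32.95))] = 2.375 × ln(2.542) = 2.216 d.
D_c = (0.234/0.655) × 32.95 × e^(−0.234×2.216) = 0.3573 × 32.95 × 0.5954 = 7.008 mg/L.
Minimum DO = 9.02 − 7.008 = 2.012 mg/L.

t_c ≈ 2.22 d; minimum DO ≈ 2.01 mg/L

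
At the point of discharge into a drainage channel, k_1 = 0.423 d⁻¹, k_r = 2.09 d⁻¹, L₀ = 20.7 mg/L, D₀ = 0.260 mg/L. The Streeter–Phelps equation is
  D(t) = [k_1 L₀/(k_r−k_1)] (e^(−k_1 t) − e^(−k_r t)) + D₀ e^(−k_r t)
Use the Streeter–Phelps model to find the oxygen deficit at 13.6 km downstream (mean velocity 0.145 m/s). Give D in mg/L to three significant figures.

D ≈ 2.80 mg/L

Travel time t = x/v = 13.6 km / (0.145 m/s) = 13600 m / 0.145 m/s = 93790 s = 1.086 d.
k_1 L₀/(k_r−k_1) = 0.423×20.7/(2.09−0.423) = 8.756/1.667 = 5.253 mg/L.
e^(−k_1 t) = e^(−0.423×1.086) = 0.6318; e^(−k_r t) = e^(−2.09×1.086) = 0.1034.
D = 5.253 × (0.6318 − 0.1034) + 0.260 × 0.1034 = 2.775 + 0.02689 = 2.802 mg/L.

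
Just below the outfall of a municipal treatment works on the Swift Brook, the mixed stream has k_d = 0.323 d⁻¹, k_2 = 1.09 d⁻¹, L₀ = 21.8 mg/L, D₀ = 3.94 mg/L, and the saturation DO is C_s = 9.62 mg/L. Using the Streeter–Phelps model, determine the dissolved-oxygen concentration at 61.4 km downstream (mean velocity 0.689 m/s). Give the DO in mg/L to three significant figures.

DO ≈ 4.74 mg/L

Travel time t = x/v = 61.4 km / (0.689 m/s) = 61400 m / 0.689 m/s = 89110 s = 1.031 d.
k_d L₀/(k_2−k_d) = 0.323×21.8/(1.09−0.323) = 7.041/0.7670 = 9.180 mg/L.
e^(−k_d t) = e^(−0.323×1.031) = 0.7167; e^(−k_2 t) = e^(−1.09×1.031) = 0.3249.
D = 9.180 × (0.7167 − 0.3249) + 3.94 × 0.3249 = 3.597 + 1.280 = 4.877 mg/L.
DO = C_s − D = 9.62 − 4.877 = 4.743 mg/L.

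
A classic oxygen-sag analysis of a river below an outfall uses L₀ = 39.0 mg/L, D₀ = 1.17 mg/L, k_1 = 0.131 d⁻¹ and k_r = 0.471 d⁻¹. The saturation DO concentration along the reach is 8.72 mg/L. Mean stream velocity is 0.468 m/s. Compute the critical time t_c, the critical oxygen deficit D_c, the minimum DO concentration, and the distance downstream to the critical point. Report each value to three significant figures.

At the critical point dD/dt = 0, so k_1 L₀ e^(−k_1 t) = k_r D. Substituting D(t) from the Streeter–Phelps equation and solving for t gives
t_c = ln[(k_r/k_1)(1 − D₀(k_r−k_1)/(k_1 L₀))] / (k_r−k_1).
Here k_r−k_1 = 0.3400 d⁻¹ and 1 − D₀(k_r−k_1)/(k_1 L₀) = 1 − 1.17×0.3400/(0.131×39.0) = 0.9221, so
t_c = ln(3.595 × 0.9221) / 0.3400 = 1.199 / 0.3400 = 3.525 d.
D_c = (k_1/k_r) L₀ e^(−k_1 t_c) = (0.131/0.471) × 39.0 × e^(−0.131×3.525) = 0.2781 × 39.0 × 0.6301 = 6.835 mg/L.
Minimum DO = C_s − D_c = 8.72 − 6.835 = 1.885 mg/L.
x_c = v t_c = 0.468 m/s × 3.525 d × 86400 s/d = 142500 m ≈ 143 km.

t_c ≈ 3.53 d; D_c ≈ 6.84 mg/L; min DO ≈ 1.88 mg/L; x_c ≈ 143 km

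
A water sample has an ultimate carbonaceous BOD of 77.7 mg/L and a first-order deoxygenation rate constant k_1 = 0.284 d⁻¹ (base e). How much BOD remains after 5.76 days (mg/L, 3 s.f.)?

L ≈ 15.1 mg/L

L_t = L₀ e^(−k_1 t) = 77.7 × e^(−0.284×5.76) = 77.7 × 0.1948 = 15.14 mg/L.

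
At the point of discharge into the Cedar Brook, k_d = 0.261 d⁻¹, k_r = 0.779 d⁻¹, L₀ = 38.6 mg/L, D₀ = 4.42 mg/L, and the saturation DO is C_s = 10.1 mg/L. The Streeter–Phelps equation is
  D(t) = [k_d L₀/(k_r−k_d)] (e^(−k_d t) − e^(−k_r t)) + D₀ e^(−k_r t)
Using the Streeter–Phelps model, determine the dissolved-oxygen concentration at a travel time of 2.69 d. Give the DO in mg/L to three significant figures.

DO ≈ 2.31 mg/L

k_d L₀/(k_r−k_d) = 0.261×38.6/(0.779−0.261) = 10.07/0.5180 = 19.45 mg/L.
e^(−k_d t) = e^(−0.261×2.690) = 0.4955; e^(−k_r t) = e^(−0.779×2.690) = 0.1230.
D = 19.45 × (0.4955 − 0.1230) + 4.42 × 0.1230 = 7.246 + 0.5437 = 7.789 mg/L.
DO = C_s − D = 10.1 − 7.789 = 2.311 mg/L.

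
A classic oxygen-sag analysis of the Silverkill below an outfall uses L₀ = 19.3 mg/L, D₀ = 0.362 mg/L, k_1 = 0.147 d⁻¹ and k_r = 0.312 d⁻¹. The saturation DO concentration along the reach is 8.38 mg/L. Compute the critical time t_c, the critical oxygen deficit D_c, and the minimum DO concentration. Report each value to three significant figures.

With k_r/k_1 = 2.122 and 1 − D₀(k_r−k_1)/(k_1 L₀) = 0.9789,
t_c = ln(2.122 × 0.9789) / (0.312 − 0.147) = ln(2.078) / 0.1650 = 0.7313/0.1650 = 4.432 d.
D_c = (k_1/k_r) L₀ e^(−k_1 t_c) = (0.147/0.312) × 19.3 × e^(−0.147×4.432) = 0.4712 × 19.3 × 0.5213 = 4.740 mg/L.
Minimum DO = C_s − D_c = 8.38 − 4.740 = 3.640 mg/L.

t_c ≈ 4.43 d; D_c ≈ 4.74 mg/L; min DO ≈ 3.64 mg/L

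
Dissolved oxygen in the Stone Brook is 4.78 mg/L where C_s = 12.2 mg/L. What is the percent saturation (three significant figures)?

% saturation = C/C_s × 100 = 4.78/12.2 × 100 = 39.2 %.

39.2 % saturation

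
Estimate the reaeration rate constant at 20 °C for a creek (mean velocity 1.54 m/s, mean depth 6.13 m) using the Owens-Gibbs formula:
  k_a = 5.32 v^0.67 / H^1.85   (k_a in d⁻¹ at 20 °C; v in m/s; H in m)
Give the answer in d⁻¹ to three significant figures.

k_a = 5.32 × 1.54^0.67 / 6.13^1.85 = 5.32 × 1.335 / 28.63 = 0.2482 d⁻¹.

k_a ≈ 0.248 d⁻¹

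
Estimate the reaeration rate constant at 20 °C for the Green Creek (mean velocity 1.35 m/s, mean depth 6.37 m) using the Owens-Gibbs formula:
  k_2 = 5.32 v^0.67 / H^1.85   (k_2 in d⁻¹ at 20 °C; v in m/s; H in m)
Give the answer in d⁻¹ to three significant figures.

k_2 = 5.32 × 1.35^0.67 / 6.37^1.85 = 5.32 × 1.223 / 30.74 = 0.2116 d⁻¹.

k_2 ≈ 0.212 d⁻¹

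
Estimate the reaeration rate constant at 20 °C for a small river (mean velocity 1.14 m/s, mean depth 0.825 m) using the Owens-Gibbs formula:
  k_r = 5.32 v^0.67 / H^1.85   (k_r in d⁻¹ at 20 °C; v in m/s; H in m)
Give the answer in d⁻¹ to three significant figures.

k_r ≈ 8.29 d⁻¹

k_r = 5.32 × 1.14^0.67 / 0.825^1.85 = 5.32 × 1.092 / 0.7006 = 8.291 d⁻¹.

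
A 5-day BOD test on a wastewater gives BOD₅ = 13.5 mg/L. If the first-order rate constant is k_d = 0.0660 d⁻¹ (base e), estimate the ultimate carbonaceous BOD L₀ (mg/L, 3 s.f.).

L₀ ≈ 48.0 mg/L

BOD₅ = L₀(1 − e^(−5k_d)) ⇒ L₀ = BOD₅ / (1 − e^(−5×0.0660))
= 13.5 / (1 − 0.7189) = 13.5 / 0.2811 = 48.03 mg/L.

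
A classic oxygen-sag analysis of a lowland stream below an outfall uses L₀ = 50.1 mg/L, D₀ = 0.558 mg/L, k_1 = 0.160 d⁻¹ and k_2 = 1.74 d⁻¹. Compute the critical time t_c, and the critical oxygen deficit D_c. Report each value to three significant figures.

t_c ≈ 1.44 d; D_c ≈ 3.66 mg/L

At the critical point dD/dt = 0, so k_1 L₀ e^(−k_1 t) = k_2 D. Substituting D(t) from the Streeter–Phelps equation and solving for t gives
t_c = ln[(k_2/k_1)(1 − D₀(k_2−k_1)/(k_1 L₀))] / (k_2−k_1).
Here k_2−k_1 = 1.580 d⁻¹ and 1 − D₀(k_2−k_1)/(k_1 L₀) = 1 − 0.558×1.580/(0.160×50.1) = 0.8900, so
t_c = ln(10.88 × 0.8900) / 1.580 = 2.270 / 1.580 = 1.437 d.
D_c = (k_1/k_2) L₀ e^(−k_1 t_c) = (0.160/1.74) × 50.1 × e^(−0.160×1.437) = 0.09195 × 50.1 × 0.7946 = 3.661 mg/L.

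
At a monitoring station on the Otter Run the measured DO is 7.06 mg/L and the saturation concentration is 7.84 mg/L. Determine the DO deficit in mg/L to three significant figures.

D ≈ 0.780 mg/L

D = C_s − C = 7.84 − 7.06 = 0.780 mg/L.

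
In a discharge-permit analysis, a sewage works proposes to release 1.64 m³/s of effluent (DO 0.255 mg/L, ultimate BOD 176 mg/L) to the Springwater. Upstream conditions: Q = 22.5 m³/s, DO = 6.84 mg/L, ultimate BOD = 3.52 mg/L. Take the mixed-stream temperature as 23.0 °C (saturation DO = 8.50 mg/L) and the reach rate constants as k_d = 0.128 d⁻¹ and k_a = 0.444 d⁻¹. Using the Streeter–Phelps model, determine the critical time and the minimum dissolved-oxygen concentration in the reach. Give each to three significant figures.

t_c ≈ 2.61 d; minimum DO ≈ 5.36 mg/L

Mixed DO = (22.5×6.84 + 1.64×0.255)/(22.5+1.64) = 154.3/24.14 = 6.393 mg/L.
Mixed L₀ = (22.5×3.52 + 1.64×176)/(24.14) = 367.8/24.14 = 15.24 mg/L.
Initial deficit D₀ = C_s − DO₀ = 8.50 − 6.393 = 2.107 mg/L.
t_c = (1/0.3160) ln[(0.444/0.128)(1 − 2.107×0.3160/(0.128×15.24))] = 3.165 × ln(2.284) = 2.614 d.
D_c = (0.128/0.444) × 15.24 × e^(−0.128×2.614) = 0.2883 × 15.24 × 0.7156 = 3.144 mg/L.
Minimum DO = 8.50 − 3.144 = 5.356 mg/L.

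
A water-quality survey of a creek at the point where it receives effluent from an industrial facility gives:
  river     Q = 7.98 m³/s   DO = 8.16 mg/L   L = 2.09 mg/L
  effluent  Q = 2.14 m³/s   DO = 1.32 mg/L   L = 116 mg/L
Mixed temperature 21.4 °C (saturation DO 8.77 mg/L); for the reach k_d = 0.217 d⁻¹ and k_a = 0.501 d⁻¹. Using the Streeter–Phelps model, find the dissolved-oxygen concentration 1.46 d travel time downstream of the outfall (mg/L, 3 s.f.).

DO ≈ 2.83 mg/L

Mixed DO = (7.98×8.16 + 2.14×1.32)/(7.98+2.14) = 67.94/10.12 = 6.714 mg/L.
Mixed L₀ = (7.98×2.09 + 2.14×116)/(10.12) = 264.9/10.12 = 26.18 mg/L.
Initial deficit D₀ = C_s − DO₀ = 8.77 − 6.714 = 2.056 mg/L.
D(1.46) = [0.217×26.18/(0.501−0.217)](e^(−0.217×1.46) − e^(−0.501×1.46)) + 2.056 e^(−0.501×1.46)
= 20.00 × (0.7285 − 0.4812) + 2.056 × 0.4812 = 5.935 mg/L.
DO = 8.77 − 5.935 = 2.835 mg/L.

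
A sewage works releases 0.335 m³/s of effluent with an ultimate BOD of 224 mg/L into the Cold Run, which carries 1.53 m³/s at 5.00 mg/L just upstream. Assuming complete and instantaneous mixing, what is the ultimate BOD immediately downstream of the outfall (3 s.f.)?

Flow-weighted mixing: C = (Q_r C_r + Q_w C_w)/(Q_r + Q_w)
= (1.53×5.00 + 0.335×224)/(1.53 + 0.335) = 82.69/1.865 = 44.34 mg/L.

44.3 mg/L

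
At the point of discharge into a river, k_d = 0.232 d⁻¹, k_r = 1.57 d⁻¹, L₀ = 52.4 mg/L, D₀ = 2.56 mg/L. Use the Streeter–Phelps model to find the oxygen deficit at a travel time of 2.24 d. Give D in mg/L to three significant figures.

k_d L₀/(k_r−k_d) = 0.232×52.4/(1.57−0.232) = 12.16/1.338 = 9.086 mg/L.
e^(−k_d t) = e^(−0.232×2.240) = 0.5947; e^(−k_r t) = e^(−1.57×2.240) = 0.02969.
D = 9.086 × (0.5947 − 0.02969) + 2.56 × 0.02969 = 5.134 + 0.07602 = 5.210 mg/L.

D ≈ 5.21 mg/L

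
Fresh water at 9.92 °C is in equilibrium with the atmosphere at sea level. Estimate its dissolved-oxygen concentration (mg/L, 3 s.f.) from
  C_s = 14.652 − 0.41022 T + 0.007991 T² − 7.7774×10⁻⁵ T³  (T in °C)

C_s ≈ 11.3 mg/L

C_s = 14.652 − 0.41022×9.92 + 0.007991×9.92² − 7.7774×10⁻⁵×9.92³ = 11.29 mg/L.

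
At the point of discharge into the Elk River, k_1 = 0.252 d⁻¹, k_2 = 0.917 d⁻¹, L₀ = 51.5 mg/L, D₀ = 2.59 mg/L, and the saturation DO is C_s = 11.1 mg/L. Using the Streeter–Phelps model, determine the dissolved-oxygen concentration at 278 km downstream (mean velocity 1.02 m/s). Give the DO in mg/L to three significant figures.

DO ≈ 3.22 mg/L

Travel time t = x/v = 278 km / (1.02 m/s) = 278000 m / 1.02 m/s = 272500 s = 3.155 d.
k_1 L₀/(k_2−k_1) = 0.252×51.5/(0.917−0.252) = 12.98/0.6650 = 19.52 mg/L.
e^(−k_1 t) = e^(−0.252×3.155) = 0.4516; e^(−k_2 t) = e^(−0.917×3.155) = 0.05543.
D = 19.52 × (0.4516 − 0.05543) + 2.59 × 0.05543 = 7.732 + 0.1436 = 7.875 mg/L.
DO = C_s − D = 11.1 − 7.875 = 3.225 mg/L.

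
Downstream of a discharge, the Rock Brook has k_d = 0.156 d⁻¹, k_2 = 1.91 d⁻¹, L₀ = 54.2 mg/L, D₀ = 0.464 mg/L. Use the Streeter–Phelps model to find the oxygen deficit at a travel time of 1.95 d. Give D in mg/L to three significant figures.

D ≈ 3.45 mg/L

k_d L₀/(k_2−k_d) = 0.156×54.2/(1.91−0.156) = 8.455/1.754 = 4.821 mg/L.
e^(−k_d t) = e^(−0.156×1.950) = 0.7377; e^(−k_2 t) = e^(−1.91×1.950) = 0.02413.
D = 4.821 × (0.7377 − 0.02413) + 0.464 × 0.02413 = 3.440 + 0.01119 = 3.451 mg/L.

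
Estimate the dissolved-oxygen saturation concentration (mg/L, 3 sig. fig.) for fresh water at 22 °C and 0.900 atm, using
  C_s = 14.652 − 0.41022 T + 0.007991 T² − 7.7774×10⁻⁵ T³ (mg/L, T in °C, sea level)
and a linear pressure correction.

At sea level: C_s = 14.652 − 0.41022×22 + 0.007991×22² − 7.7774×10⁻⁵×22³ = 8.667 mg/L.
Pressure correction: C_s' = 8.667 × 0.900 = 7.800 mg/L.

C_s ≈ 7.80 mg/L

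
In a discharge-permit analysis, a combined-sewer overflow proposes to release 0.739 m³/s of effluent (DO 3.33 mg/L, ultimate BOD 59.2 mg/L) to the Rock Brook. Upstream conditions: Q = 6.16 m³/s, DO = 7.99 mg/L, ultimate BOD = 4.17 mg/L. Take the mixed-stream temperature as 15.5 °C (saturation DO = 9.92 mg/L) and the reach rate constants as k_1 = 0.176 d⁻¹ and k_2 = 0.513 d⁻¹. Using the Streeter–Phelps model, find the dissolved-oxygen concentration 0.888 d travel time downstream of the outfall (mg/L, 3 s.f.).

Mixed DO = (6.16×7.99 + 0.739×3.33)/(6.16+0.739) = 51.68/6.899 = 7.491 mg/L.
Mixed L₀ = (6.16×4.17 + 0.739×59.2)/(6.899) = 69.44/6.899 = 10.06 mg/L.
Initial deficit D₀ = C_s − DO₀ = 9.92 − 7.491 = 2.429 mg/L.
D(0.888) = [0.176×10.06/(0.513−0.176)](e^(−0.176×0.888) − e^(−0.513×0.888)) + 2.429 e^(−0.513×0.888)
= 5.256 × (0.8553 − 0.6341) + 2.429 × 0.6341 = 2.703 mg/L.
DO = 9.92 − 2.703 = 7.217 mg/L.

DO ≈ 7.22 mg/L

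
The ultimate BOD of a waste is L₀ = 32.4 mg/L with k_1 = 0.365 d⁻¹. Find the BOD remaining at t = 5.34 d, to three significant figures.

L ≈ 4.61 mg/L

L_t = L₀ e^(−k_1 t) = 32.4 × e^(−0.365×5.34) = 32.4 × 0.1424 = 4.614 mg/L.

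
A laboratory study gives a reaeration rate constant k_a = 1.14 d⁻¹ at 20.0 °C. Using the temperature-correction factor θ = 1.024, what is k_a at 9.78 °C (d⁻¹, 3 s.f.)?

k_a ≈ 0.895 d⁻¹

k_a(T₂) = k_a(T₁) · θ^(T₂−T₁) = 1.14 × 1.024^(9.78−20.0)
= 1.14 × 1.024^-10.2 = 1.14 × 0.7848 = 0.8946 d⁻¹.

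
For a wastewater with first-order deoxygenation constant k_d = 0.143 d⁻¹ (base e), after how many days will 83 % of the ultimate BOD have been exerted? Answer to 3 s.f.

y/L₀ = 1 − e^(−k_d t) = 0.83 ⇒ e^(−k_d t) = 0.170
t = −ln(0.170) / 0.143 = 1.772 / 0.143 = 12.39 d.

t ≈ 12.4 d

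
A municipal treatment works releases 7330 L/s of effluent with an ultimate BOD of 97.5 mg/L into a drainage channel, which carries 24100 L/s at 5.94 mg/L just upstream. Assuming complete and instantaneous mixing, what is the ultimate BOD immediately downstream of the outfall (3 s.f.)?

27.3 mg/L

Flow-weighted mixing: C = (Q_r C_r + Q_w C_w)/(Q_r + Q_w)
= (24100×5.94 + 7330×97.5)/(24100 + 7330) = 857800/31430 = 27.29 mg/L.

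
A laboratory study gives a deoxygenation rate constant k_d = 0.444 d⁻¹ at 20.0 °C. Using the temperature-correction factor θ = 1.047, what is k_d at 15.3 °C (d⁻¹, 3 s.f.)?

k_d(T₂) = k_d(T₁) · θ^(T₂−T₁) = 0.444 × 1.047^(15.3−20.0)
= 0.444 × 1.047^-4.70 = 0.444 × 0.8058 = 0.3578 d⁻¹.

k_d ≈ 0.358 d⁻¹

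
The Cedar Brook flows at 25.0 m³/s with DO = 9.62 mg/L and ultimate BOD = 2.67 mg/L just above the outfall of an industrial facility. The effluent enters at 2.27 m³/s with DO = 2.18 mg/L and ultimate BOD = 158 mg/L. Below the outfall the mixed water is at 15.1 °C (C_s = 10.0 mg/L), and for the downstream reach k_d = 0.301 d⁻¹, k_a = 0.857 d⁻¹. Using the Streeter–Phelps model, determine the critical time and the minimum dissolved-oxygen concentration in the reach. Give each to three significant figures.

t_c ≈ 1.66 d; minimum DO ≈ 6.67 mg/L

Mixed DO = (25.0×9.62 + 2.27×2.18)/(25.0+2.27) = 245.4/27.27 = 9.001 mg/L.
Mixed L₀ = (25.0×2.67 + 2.27×158)/(27.27) = 425.4/27.27 = 15.60 mg/L.
Initial deficit D₀ = C_s − DO₀ = 10.0 − 9.001 = 0.9993 mg/L.
t_c = (1/0.5560) ln[(0.857/0.301)(1 − 0.9993×0.5560/(0.301×15.60))] = 1.799 × ln(2.510) = 1.655 d.
D_c = (0.301/0.857) × 15.60 × e^(−0.301×1.655) = 0.3512 × 15.60 × 0.6076 = 3.329 mg/L.
Minimum DO = 10.0 − 3.329 = 6.671 mg/L.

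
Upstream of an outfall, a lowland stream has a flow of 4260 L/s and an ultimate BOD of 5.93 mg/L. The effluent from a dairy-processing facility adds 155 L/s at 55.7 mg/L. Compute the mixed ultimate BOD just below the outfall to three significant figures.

Flow-weighted mixing: C = (Q_r C_r + Q_w C_w)/(Q_r + Q_w)
= (4260×5.93 + 155×55.7)/(4260 + 155) = 33900/4415 = 7.677 mg/L.

7.68 mg/L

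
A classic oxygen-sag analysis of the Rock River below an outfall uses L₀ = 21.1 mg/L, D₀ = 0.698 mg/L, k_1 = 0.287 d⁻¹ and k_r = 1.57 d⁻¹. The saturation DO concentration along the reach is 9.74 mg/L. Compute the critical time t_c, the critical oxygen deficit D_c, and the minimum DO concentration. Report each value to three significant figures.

At the critical point dD/dt = 0, so k_1 L₀ e^(−k_1 t) = k_r D. Substituting D(t) from the Streeter–Phelps equation and solving for t gives
t_c = ln[(k_r/k_1)(1 − D₀(k_r−k_1)/(k_1 L₀))] / (k_r−k_1).
Here k_r−k_1 = 1.283 d⁻¹ and 1 − D₀(k_r−k_1)/(k_1 L₀) = 1 − 0.698×1.283/(0.287×21.1) = 0.8521, so
t_c = ln(5.470 × 0.8521) / 1.283 = 1.539 / 1.283 = 1.200 d.
L(t_c) = L₀ e^(−k_1 t_c) = 21.1 × 0.7087 = 14.95 mg/L, and at the critical point k_r D_c = k_1 L, so D_c = (0.287/1.57) × 14.95 = 2.734 mg/L.
Minimum DO = C_s − D_c = 9.74 − 2.734 = 7.006 mg/L.

t_c ≈ 1.20 d; D_c ≈ 2.73 mg/L; min DO ≈ 7.01 mg/L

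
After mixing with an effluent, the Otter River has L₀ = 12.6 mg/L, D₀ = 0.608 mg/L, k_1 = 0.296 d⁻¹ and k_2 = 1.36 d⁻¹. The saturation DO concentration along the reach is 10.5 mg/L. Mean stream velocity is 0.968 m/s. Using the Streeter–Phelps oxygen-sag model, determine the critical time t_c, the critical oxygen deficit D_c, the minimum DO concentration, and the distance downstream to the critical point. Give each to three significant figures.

t_c = [1/(k_2−k_1)] ln[(k_2/k_1)(1 − D₀(k_2−k_1)/(k_1 L₀))]
= [1/(1.36−0.296)] ln[(1.36/0.296)(1 − 0.608×1.064/(0.296×12.6))]
= (1/1.064) ln[4.595 × 0.8265] = 0.9398 × ln(3.798) = 0.9398 × 1.334 = 1.254 d.
D_c = (k_1/k_2) L₀ e^(−k_1 t_c) = (0.296/1.36) × 12.6 × e^(−0.296×1.254) = 0.2176 × 12.6 × 0.6899 = 1.892 mg/L.
Minimum DO = C_s − D_c = 10.5 − 1.892 = 8.608 mg/L.
x_c = v t_c = 0.968 m/s × 1.254 d × 86400 s/d = 104900 m ≈ 105 km.

t_c ≈ 1.25 d; D_c ≈ 1.89 mg/L; min DO ≈ 8.61 mg/L; x_c ≈ 105 km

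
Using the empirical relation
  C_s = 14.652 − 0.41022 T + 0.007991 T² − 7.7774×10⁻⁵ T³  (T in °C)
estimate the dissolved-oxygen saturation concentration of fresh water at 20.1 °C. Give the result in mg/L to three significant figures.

C_s ≈ 9.00 mg/L

C_s = 14.652 − 0.41022×20.1 + 0.007991×20.1² − 7.7774×10⁻⁵×20.1³ = 9.003 mg/L.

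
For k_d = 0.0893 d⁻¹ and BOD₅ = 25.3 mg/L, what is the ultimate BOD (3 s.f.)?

L₀ ≈ 70.3 mg/L

BOD₅ = L₀(1 − e^(−5k_d)) ⇒ L₀ = BOD₅ / (1 − e^(−5×0.0893))
= 25.3 / (1 − 0.6399) = 25.3 / 0.3601 = 70.25 mg/L.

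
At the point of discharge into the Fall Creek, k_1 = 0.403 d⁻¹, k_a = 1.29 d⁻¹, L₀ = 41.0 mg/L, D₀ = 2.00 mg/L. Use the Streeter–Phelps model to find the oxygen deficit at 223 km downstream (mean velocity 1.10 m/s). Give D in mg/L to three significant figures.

D ≈ 6.43 mg/L

Travel time t = x/v = 223 km / (1.10 m/s) = 223000 m / 1.10 m/s = 202700 s = 2.346 d.
k_1 L₀/(k_a−k_1) = 0.403×41.0/(1.29−0.403) = 16.52/0.8870 = 18.63 mg/L.
e^(−k_1 t) = e^(−0.403×2.346) = 0.3884; e^(−k_a t) = e^(−1.29×2.346) = 0.04847.
D = 18.63 × (0.3884 − 0.04847) + 2.00 × 0.04847 = 6.333 + 0.09694 = 6.430 mg/L.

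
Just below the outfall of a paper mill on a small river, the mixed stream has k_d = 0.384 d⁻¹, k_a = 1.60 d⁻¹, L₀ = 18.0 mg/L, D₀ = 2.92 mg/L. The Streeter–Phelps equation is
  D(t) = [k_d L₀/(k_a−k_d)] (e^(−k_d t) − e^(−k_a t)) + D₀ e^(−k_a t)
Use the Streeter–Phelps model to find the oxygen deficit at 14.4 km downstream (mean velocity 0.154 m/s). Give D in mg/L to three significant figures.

D ≈ 3.26 mg/L

Travel time t = x/v = 14.4 km / (0.154 m/s) = 14400 m / 0.154 m/s = 93510 s = 1.082 d.
k_d L₀/(k_a−k_d) = 0.384×18.0/(1.60−0.384) = 6.912/1.216 = 5.684 mg/L.
e^(−k_d t) = e^(−0.384×1.082) = 0.6600; e^(−k_a t) = e^(−1.60×1.082) = 0.1770.
D = 5.684 × (0.6600 − 0.1770) + 2.92 × 0.1770 = 2.745 + 0.5168 = 3.262 mg/L.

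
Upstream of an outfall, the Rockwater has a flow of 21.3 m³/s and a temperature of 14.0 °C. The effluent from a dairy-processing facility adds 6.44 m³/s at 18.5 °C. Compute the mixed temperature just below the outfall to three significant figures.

15.0 °C

Flow-weighted mixing: C = (Q_r C_r + Q_w C_w)/(Q_r + Q_w)
= (21.3×14.0 + 6.44×18.5)/(21.3 + 6.44) = 417.3/27.74 = 15.04 °C.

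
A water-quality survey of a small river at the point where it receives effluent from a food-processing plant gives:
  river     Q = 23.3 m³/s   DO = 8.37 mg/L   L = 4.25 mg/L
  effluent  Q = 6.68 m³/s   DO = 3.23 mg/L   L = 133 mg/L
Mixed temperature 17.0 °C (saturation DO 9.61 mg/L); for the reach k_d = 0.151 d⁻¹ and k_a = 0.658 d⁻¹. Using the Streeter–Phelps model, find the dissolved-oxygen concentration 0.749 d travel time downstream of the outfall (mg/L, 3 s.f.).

DO ≈ 5.38 mg/L

Mixed DO = (23.3×8.37 + 6.68×3.23)/(23.3+6.68) = 216.6/29.98 = 7.225 mg/L.
Mixed L₀ = (23.3×4.25 + 6.68×133)/(29.98) = 987.5/29.98 = 32.94 mg/L.
Initial deficit D₀ = C_s − DO₀ = 9.61 − 7.225 = 2.385 mg/L.
D(0.749) = [0.151×32.94/(0.658−0.151)](e^(−0.151×0.749) − e^(−0.658×0.749)) + 2.385 e^(−0.658×0.749)
= 9.810 × (0.8931 − 0.6109) + 2.385 × 0.6109 = 4.225 mg/L.
DO = 9.61 − 4.225 = 5.385 mg/L.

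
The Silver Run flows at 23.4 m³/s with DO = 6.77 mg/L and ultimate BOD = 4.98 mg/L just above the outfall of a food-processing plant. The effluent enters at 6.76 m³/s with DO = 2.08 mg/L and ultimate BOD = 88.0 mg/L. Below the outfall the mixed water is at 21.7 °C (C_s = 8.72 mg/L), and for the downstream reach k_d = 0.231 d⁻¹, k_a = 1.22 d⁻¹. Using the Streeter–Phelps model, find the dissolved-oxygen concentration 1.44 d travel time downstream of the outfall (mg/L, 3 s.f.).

Mixed DO = (23.4×6.77 + 6.76×2.08)/(23.4+6.76) = 172.5/30.16 = 5.719 mg/L.
Mixed L₀ = (23.4×4.98 + 6.76×88.0)/(30.16) = 711.4/30.16 = 23.59 mg/L.
Initial deficit D₀ = C_s − DO₀ = 8.72 − 5.719 = 3.001 mg/L.
D(1.44) = [0.231×23.59/(1.22−0.231)](e^(−0.231×1.44) − e^(−1.22×1.44)) + 3.001 e^(−1.22×1.44)
= 5.509 × (0.7170 − 0.1726) + 3.001 × 0.1726 = 3.517 mg/L.
DO = 8.72 − 3.517 = 5.203 mg/L.

DO ≈ 5.20 mg/L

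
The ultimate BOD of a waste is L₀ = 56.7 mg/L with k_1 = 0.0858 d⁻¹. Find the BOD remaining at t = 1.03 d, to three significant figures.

L ≈ 51.9 mg/L

L_t = L₀ e^(−k_1 t) = 56.7 × e^(−0.0858×1.03) = 56.7 × 0.9154 = 51.90 mg/L.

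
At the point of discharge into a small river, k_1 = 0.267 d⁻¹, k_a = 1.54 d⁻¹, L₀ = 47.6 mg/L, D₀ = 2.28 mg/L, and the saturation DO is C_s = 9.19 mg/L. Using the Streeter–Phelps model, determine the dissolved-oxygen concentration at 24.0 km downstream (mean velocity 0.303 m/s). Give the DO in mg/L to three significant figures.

DO ≈ 3.25 mg/L

Travel time t = x/v = 24.0 km / (0.303 m/s) = 24000 m / 0.303 m/s = 79210 s = 0.9168 d.
k_1 L₀/(k_a−k_1) = 0.267×47.6/(1.54−0.267) = 12.71/1.273 = 9.984 mg/L.
e^(−k_1 t) = e^(−0.267×0.9168) = 0.7829; e^(−k_a t) = e^(−1.54×0.9168) = 0.2437.
D = 9.984 × (0.7829 − 0.2437) + 2.28 × 0.2437 = 5.383 + 0.5556 = 5.939 mg/L.
DO = C_s − D = 9.19 − 5.939 = 3.251 mg/L.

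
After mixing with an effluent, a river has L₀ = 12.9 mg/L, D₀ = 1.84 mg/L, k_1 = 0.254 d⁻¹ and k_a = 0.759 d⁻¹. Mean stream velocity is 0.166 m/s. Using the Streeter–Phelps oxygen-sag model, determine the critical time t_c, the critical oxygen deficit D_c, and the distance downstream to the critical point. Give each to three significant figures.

With k_a/k_1 = 2.988 and 1 − D₀(k_a−k_1)/(k_1 L₀) = 0.7164,
t_c = ln(2.988 × 0.7164) / (0.759 − 0.254) = ln(2.141) / 0.5050 = 0.7612/0.5050 = 1.507 d.
D_c = (k_1/k_a) L₀ e^(−k_1 t_c) = (0.254/0.759) × 12.9 × e^(−0.254×1.507) = 0.3347 × 12.9 × 0.6819 = 2.944 mg/L.
x_c = v t_c = 0.166 m/s × 1.507 d × 86400 s/d = 21620 m ≈ 21.6 km.

t_c ≈ 1.51 d; D_c ≈ 2.94 mg/L; x_c ≈ 21.6 km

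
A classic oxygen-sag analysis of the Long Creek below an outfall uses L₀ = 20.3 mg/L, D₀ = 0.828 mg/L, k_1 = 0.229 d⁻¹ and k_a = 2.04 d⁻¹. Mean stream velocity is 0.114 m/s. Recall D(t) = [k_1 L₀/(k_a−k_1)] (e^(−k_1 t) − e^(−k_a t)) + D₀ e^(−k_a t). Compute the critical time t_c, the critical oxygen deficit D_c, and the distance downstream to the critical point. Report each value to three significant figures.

t_c ≈ 0.993 d; D_c ≈ 1.82 mg/L; x_c ≈ 9.78 km

At the critical point dD/dt = 0, so k_1 L₀ e^(−k_1 t) = k_a D. Substituting D(t) from the Streeter–Phelps equation and solving for t gives
t_c = ln[(k_a/k_1)(1 − D₀(k_a−k_1)/(k_1 L₀))] / (k_a−k_1).
Here k_a−k_1 = 1.811 d⁻¹ and 1 − D₀(k_a−k_1)/(k_1 L₀) = 1 − 0.828×1.811/(0.229×20.3) = 0.6774, so
t_c = ln(8.908 × 0.6774) / 1.811 = 1.798 / 1.811 = 0.9926 d.
L(t_c) = L₀ e^(−k_1 t_c) = 20.3 × 0.7967 = 16.17 mg/L, and at the critical point k_a D_c = k_1 L, so D_c = (0.229/2.04) × 16.17 = 1.815 mg/L.
x_c = v t_c = 0.114 m/s × 0.9926 d × 86400 s/d = 9776 m ≈ 9.78 km.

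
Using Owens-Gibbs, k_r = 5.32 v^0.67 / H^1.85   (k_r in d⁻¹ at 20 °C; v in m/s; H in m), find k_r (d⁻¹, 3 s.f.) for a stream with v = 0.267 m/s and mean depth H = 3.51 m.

k_r = 5.32 × 0.267^0.67 / 3.51^1.85 = 5.32 × 0.4128 / 10.21 = 0.2152 d⁻¹.

k_r ≈ 0.215 d⁻¹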